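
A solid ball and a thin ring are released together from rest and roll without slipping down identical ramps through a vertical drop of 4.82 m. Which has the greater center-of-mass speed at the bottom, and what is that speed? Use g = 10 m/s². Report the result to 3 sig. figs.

the solid ball, at v ≈ 8.30 m/s

For rolling without slipping, Mgh = ½(1+k)Mv² where k = I/(MR²), so v = √(2gh/(1+k)).
Solid ball: k = 0.4, giving v = √(2×10×4.82/1.4) = 8.298 m/s.
Thin ring: k = 1, giving v = √(2×10×4.82/2) = 6.943 m/s.
The smaller k wins: the solid ball, at ≈ 8.30 m/s.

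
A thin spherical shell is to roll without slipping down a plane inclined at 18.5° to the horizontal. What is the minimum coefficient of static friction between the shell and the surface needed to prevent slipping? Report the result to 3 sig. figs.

μ_min ≈ 0.134

Here I = (2/3)MR², so the shape factor k = I/(MR²) = 2/3.
Newton's second law down the slope: Mg sinθ − f = Ma. The torque equation fR = Iα (with α = a/R) gives f = kMa.
These give a = g sinθ/(1+k) and the required friction f = kMg sinθ/(1+k).
The normal force is N = Mg cosθ, so μ_min = f/N = k tanθ/(1+k).
μ_min = (2/3) × tan18.5° / 1.667 ≈ 0.134.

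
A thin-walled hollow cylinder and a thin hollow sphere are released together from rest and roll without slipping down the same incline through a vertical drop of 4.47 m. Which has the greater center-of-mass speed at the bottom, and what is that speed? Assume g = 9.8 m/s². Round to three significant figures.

the thin hollow sphere, at v ≈ 7.25 m/s

For rolling without slipping, Mgh = ½(1+k)Mv² where k = I/(MR²), so v = √(2gh/(1+k)).
Thin-walled hollow cylinder: k = 1, giving v = √(2×9.8×4.47/2) = 6.619 m/s.
Thin hollow sphere: k = 2/3, giving v = √(2×9.8×4.47/1.667) = 7.25 m/s.
The smaller k wins: the thin hollow sphere, at ≈ 7.25 m/s.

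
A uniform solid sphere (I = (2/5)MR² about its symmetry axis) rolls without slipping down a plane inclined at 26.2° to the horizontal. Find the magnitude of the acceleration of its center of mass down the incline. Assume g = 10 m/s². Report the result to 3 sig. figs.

a ≈ 3.15 m/s²

The moment of inertia is (2/5)MR², giving k ≡ I/(MR²) = 0.4.
Newton's second law down the slope: Mg sinθ − f = Ma. The torque equation fR = Iα (with α = a/R) gives f = kMa.
Eliminating f: Mg sinθ = (1+k)Ma, so a = g sinθ/(1+k) = 10 × sin26.2° / 1.4 ≈ 3.15 m/s².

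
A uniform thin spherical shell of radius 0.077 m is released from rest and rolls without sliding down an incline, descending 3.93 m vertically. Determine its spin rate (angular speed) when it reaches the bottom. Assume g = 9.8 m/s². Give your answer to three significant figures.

The moment of inertia is (2/3)MR², giving k ≡ I/(MR²) = 2/3.
Pure rolling means v = ωR; then KE = ½Mv² + ½I(v/R)² = ½(1+k)Mv² = (5/6)Mv².
Energy conservation Mgh = ½(1+k)Mv² gives v = √(2gh/(1+k)) = √(2 × 9.8 × 3.93 / 1.667) = 6.798 m/s.
The angular speed follows from ω = v/R = 6.798/0.077 ≈ 88.3 rad/s.

ω ≈ 88.3 rad/s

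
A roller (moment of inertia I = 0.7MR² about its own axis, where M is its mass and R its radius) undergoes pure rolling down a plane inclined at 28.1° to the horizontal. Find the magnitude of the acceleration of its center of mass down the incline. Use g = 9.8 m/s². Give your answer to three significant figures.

a ≈ 2.72 m/s²

For this body I = 0.7MR², i.e. k = I/(MR²) = 0.7.
Translational: Mg sinθ − f = Ma. Rotational about the CM: fR = Iα = kMRa, so f = kMa.
Eliminating f: Mg sinθ = (1+k)Ma, so a = g sinθ/(1+k) = 9.8 × sin28.1° / 1.7 ≈ 2.72 m/s².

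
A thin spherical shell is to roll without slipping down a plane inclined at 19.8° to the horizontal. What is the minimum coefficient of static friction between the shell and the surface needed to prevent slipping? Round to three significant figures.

μ_min ≈ 0.144

Here I = (2/3)MR², so the shape factor k = I/(MR²) = 2/3.
Newton's second law down the slope: Mg sinθ − f = Ma. The torque equation fR = Iα (with α = a/R) gives f = kMa.
These give a = g sinθ/(1+k) and the required friction f = kMg sinθ/(1+k).
With N = Mg cosθ, the no-slip condition f ≤ μN gives μ_min = f/N = k tanθ/(1+k).
μ_min = (2/3) × tan19.8° / 1.667 ≈ 0.144.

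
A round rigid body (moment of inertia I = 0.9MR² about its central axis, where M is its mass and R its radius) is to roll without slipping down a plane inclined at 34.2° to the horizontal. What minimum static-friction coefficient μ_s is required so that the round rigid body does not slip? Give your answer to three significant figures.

For this body I = 0.9MR², i.e. k = I/(MR²) = 0.9.
Newton's second law down the slope: Mg sinθ − f = Ma. The torque equation fR = Iα (with α = a/R) gives f = kMa.
These give a = g sinθ/(1+k) and the required friction f = kMg sinθ/(1+k).
With N = Mg cosθ, the no-slip condition f ≤ μN gives μ_min = f/N = k tanθ/(1+k).
μ_min = 0.9 × tan34.2° / 1.9 ≈ 0.322.

μ_min ≈ 0.322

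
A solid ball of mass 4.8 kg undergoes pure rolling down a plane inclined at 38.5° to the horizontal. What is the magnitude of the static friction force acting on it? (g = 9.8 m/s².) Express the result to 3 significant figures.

f ≈ 8.37 N

For this body I = (2/5)MR², i.e. k = I/(MR²) = 0.4.
Newton's second law down the slope: Mg sinθ − f = Ma. The torque equation fR = Iα (with α = a/R) gives f = kMa.
Combining, a = g sinθ/(1+k) and f = kMa = kMg sinθ/(1+k).
f = 0.4 × 4.8 × 9.8 × sin38.5° / 1.4 ≈ 8.37 N.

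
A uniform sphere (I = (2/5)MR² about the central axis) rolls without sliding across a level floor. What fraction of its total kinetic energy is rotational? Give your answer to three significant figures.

fraction ≈ 0.286

With I = (2/5)MR², the ratio k = I/(MR²) is 0.4.
With ω = v/R, KE_trans = ½Mv² and KE_rot = ½Iω² = ½kMv², so KE_total = ½(1+k)Mv².
The rotational fraction is therefore k/(1+k) = 0.4/1.4 ≈ 0.286.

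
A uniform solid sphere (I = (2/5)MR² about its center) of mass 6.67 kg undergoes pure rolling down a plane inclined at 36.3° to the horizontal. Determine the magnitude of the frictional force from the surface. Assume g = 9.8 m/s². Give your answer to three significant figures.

f ≈ 11.1 N

Here I = (2/5)MR², so the shape factor k = I/(MR²) = 0.4.
Along the incline Mg sinθ − f = Ma, and torque about the center fR = Iα = kMR²(a/R) gives f = kMa.
Combining, a = g sinθ/(1+k) and f = kMa = kMg sinθ/(1+k).
f = 0.4 × 6.67 × 9.8 × sin36.3° / 1.4 ≈ 11.1 N.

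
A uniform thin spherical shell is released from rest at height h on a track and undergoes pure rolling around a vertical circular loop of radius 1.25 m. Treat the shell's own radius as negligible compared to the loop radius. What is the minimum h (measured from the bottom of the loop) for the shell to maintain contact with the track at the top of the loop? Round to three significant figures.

h_min ≈ 3.54 m

Here I = (2/3)MR², so the shape factor k = I/(MR²) = 2/3.
At the top of the loop, the minimum-contact condition is Mg = Mv_top²/r, so v_top² = gr.
With ω = v/R, the kinetic energy at speed v is ½(1+k)Mv² = (5/6)Mv².
Energy conservation from release (height h) to the top (height 2r): Mgh = Mg(2r) + (5/6)M·gr.
Thus h_min = 2r + (1+k)r/2 = r(2 + 1.667/2) = 1.25 × 2.833 ≈ 3.54 m.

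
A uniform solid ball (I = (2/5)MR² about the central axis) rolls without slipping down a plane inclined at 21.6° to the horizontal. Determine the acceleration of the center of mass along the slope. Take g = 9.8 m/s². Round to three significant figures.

a ≈ 2.58 m/s²

With I = (2/5)MR², the ratio k = I/(MR²) is 0.4.
Newton's second law down the slope: Mg sinθ − f = Ma. The torque equation fR = Iα (with α = a/R) gives f = kMa.
Eliminating f: Mg sinθ = (1+k)Ma, so a = g sinθ/(1+k) = 9.8 × sin21.6° / 1.4 ≈ 2.58 m/s².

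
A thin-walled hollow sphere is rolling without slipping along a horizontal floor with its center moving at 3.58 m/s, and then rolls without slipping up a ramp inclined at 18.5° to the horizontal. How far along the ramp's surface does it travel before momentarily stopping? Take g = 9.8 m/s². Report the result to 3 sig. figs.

d ≈ 3.43 m

For this body I = (2/3)MR², i.e. k = I/(MR²) = 2/3.
Rolling without slipping gives ω = v/R, so the total kinetic energy is ½Mv² + ½Iω² = ½(1+k)Mv² = (5/6)Mv².
Setting this equal to Mgh gives the vertical rise h = (1+k)v₀²/(2g) = 1.667×3.58²/(2×9.8) = 1.09 m.
Along the incline, d = h/sinθ = 1.09/sin18.5° ≈ 3.43 m.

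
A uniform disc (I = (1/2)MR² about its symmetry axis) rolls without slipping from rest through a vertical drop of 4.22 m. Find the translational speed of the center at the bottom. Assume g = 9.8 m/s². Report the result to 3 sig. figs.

v ≈ 7.43 m/s

The moment of inertia is (1/2)MR², giving k ≡ I/(MR²) = 0.5.
Pure rolling means v = ωR; then KE = ½Mv² + ½I(v/R)² = ½(1+k)Mv² = (3/4)Mv².
Energy conservation: Mgh = (3/4)Mv², so v = √(2gh/(1+k)) = √(2 × 9.8 × 4.22 / 1.5) ≈ 7.43 m/s.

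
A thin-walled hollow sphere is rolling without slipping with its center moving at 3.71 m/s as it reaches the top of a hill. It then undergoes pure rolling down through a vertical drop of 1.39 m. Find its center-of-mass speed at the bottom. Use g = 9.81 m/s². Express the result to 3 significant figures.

v ≈ 5.49 m/s

For this body I = (2/3)MR², i.e. k = I/(MR²) = 2/3.
Rolling without slipping gives ω = v/R, so the total kinetic energy is ½Mv² + ½Iω² = ½(1+k)Mv² = (5/6)Mv².
Conserving energy between top and bottom: (5/6)Mv² = (5/6)Mv₀² + Mgh, hence v² = v₀² + 2gh/(1+k).
v = √(3.71² + 2×9.81×1.39/1.667) = √30.13 ≈ 5.49 m/s.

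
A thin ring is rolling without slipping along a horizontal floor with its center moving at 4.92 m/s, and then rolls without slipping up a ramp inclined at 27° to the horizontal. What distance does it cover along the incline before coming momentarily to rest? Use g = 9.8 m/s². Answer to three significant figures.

Here I = MR², so the shape factor k = I/(MR²) = 1.
Rolling without slipping gives ω = v/R, so the total kinetic energy is ½Mv² + ½Iω² = ½(1+k)Mv² = Mv².
Setting this equal to Mgh gives the vertical rise h = (1+k)v₀²/(2g) = 2×4.92²/(2×9.8) = 2.47 m.
Along the incline, d = h/sinθ = 2.47/sin27° ≈ 5.44 m.

d ≈ 5.44 m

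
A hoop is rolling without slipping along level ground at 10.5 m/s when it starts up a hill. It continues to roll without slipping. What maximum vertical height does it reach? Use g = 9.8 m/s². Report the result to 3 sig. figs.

h ≈ 11.3 m

With I = MR², the ratio k = I/(MR²) is 1.
The rolling condition ω = v/R makes the rotational term ½I(v/R)² = ½kMv², so KE_total = ½(1+k)Mv² = Mv².
All of this converts to potential energy at the highest point: Mv₀² = Mgh.
Thus h = (1+k)v₀²/(2g) = 2 × 10.5² / (2 × 9.8) ≈ 11.3 m.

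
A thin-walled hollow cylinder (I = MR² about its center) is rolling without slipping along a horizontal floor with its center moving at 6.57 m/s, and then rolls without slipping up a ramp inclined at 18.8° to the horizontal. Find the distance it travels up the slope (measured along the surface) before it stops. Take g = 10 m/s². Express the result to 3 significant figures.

Here I = MR², so the shape factor k = I/(MR²) = 1.
Since it rolls without slipping, ω = v/R and KE = ½Mv² + ½Iω² = ½(1+k)Mv² = Mv².
Setting this equal to Mgh gives the vertical rise h = (1+k)v₀²/(2g) = 2×6.57²/(2×10) = 4.316 m.
Along the incline, d = h/sinθ = 4.316/sin18.8° ≈ 13.4 m.

d ≈ 13.4 m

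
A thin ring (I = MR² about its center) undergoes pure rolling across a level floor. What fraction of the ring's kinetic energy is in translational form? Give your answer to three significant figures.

fraction ≈ 0.500

With I = MR², the ratio k = I/(MR²) is 1.
With ω = v/R, KE_trans = ½Mv² and KE_rot = ½Iω² = ½kMv², so KE_total = ½(1+k)Mv².
The translational fraction is therefore 1/(1+k) = 1/2 ≈ 0.500.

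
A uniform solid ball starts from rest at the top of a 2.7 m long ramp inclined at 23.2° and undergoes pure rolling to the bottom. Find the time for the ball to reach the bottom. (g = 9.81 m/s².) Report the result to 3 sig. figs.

For this body I = (2/5)MR², i.e. k = I/(MR²) = 0.4.
Newton's second law down the slope: Mg sinθ − f = Ma. The torque equation fR = Iα (with α = a/R) gives f = kMa.
Hence a = g sinθ/(1+k) = 9.81×sin23.2°/1.4 = 2.76 m/s².
Starting from rest, L = ½at², so t = √(2L/a) = √(2×2.7/2.76) ≈ 1.40 s.

t ≈ 1.40 s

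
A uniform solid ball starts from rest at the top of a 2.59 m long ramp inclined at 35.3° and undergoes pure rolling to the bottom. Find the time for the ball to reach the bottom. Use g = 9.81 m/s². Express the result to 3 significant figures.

t ≈ 1.13 s

With I = (2/5)MR², the ratio k = I/(MR²) is 0.4.
Newton's second law down the slope: Mg sinθ − f = Ma. The torque equation fR = Iα (with α = a/R) gives f = kMa.
Hence a = g sinθ/(1+k) = 9.81×sin35.3°/1.4 = 4.049 m/s².
With constant a from rest, t = √(2L/a) = √(2·2.59/4.049) ≈ 1.13 s.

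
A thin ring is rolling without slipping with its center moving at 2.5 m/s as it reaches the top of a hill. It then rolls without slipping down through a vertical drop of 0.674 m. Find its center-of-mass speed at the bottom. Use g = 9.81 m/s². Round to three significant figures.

With I = MR², the ratio k = I/(MR²) is 1.
The rolling condition ω = v/R makes the rotational term ½I(v/R)² = ½kMv², so KE_total = ½(1+k)Mv² = Mv².
Conserving energy between top and bottom: Mv² = Mv₀² + Mgh, hence v² = v₀² + 2gh/(1+k).
v = √(2.5² + 2×9.81×0.674/2) = √12.86 ≈ 3.59 m/s.

v ≈ 3.59 m/s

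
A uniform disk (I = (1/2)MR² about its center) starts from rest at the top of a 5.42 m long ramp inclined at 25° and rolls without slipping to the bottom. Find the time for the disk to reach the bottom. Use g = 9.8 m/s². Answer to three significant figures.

Here I = (1/2)MR², so the shape factor k = I/(MR²) = 0.5.
Translational: Mg sinθ − f = Ma. Rotational about the CM: fR = Iα = kMRa, so f = kMa.
Hence a = g sinθ/(1+k) = 9.8×sin25°/1.5 = 2.761 m/s².
Starting from rest, L = ½at², so t = √(2L/a) = √(2×5.42/2.761) ≈ 1.98 s.

t ≈ 1.98 s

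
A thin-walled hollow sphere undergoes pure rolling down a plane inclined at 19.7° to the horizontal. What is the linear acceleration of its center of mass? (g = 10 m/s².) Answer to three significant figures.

For this body I = (2/3)MR², i.e. k = I/(MR²) = 2/3.
Newton's second law down the slope: Mg sinθ − f = Ma. The torque equation fR = Iα (with α = a/R) gives f = kMa.
Eliminating f: Mg sinθ = (1+k)Ma, so a = g sinθ/(1+k) = 10 × sin19.7° / 1.667 ≈ 2.02 m/s².

a ≈ 2.02 m/s²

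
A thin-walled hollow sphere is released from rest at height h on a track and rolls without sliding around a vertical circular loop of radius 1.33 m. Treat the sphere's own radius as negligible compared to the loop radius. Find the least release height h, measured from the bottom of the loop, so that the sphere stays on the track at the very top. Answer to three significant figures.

The moment of inertia is (2/3)MR², giving k ≡ I/(MR²) = 2/3.
At the top, contact is just lost when gravity alone supplies the centripetal force: Mg = Mv_top²/r, i.e. v_top² = gr.
With ω = v/R, the kinetic energy at speed v is ½(1+k)Mv² = (5/6)Mv².
Energy conservation from release (height h) to the top (height 2r): Mgh = Mg(2r) + (5/6)M·gr.
Thus h_min = 2r + (1+k)r/2 = r(2 + 1.667/2) = 1.33 × 2.833 ≈ 3.77 m.

h_min ≈ 3.77 m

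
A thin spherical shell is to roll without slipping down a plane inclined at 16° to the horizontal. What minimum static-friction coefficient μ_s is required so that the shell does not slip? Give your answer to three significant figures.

μ_min ≈ 0.115

Here I = (2/3)MR², so the shape factor k = I/(MR²) = 2/3.
Along the incline Mg sinθ − f = Ma, and torque about the center fR = Iα = kMR²(a/R) gives f = kMa.
These give a = g sinθ/(1+k) and the required friction f = kMg sinθ/(1+k).
The normal force is N = Mg cosθ, so μ_min = f/N = k tanθ/(1+k).
μ_min = (2/3) × tan16° / 1.667 ≈ 0.115.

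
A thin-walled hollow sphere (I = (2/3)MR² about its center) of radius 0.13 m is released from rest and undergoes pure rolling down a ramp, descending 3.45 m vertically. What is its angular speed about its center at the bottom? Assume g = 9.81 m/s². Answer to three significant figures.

ω ≈ 49.0 rad/s

With I = (2/3)MR², the ratio k = I/(MR²) is 2/3.
Rolling without slipping gives ω = v/R, so the total kinetic energy is ½Mv² + ½Iω² = ½(1+k)Mv² = (5/6)Mv².
Energy conservation Mgh = ½(1+k)Mv² gives v = √(2gh/(1+k)) = √(2 × 9.81 × 3.45 / 1.667) = 6.373 m/s.
Then ω = v/R = 6.373 / 0.13 ≈ 49.0 rad/s.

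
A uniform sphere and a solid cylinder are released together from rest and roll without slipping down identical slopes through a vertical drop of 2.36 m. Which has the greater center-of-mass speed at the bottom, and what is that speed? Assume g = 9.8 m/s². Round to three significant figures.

the uniform sphere, at v ≈ 5.75 m/s

For rolling without slipping, Mgh = ½(1+k)Mv² where k = I/(MR²), so v = √(2gh/(1+k)).
Uniform sphere: k = 0.4, giving v = √(2×9.8×2.36/1.4) = 5.748 m/s.
Solid cylinder: k = 0.5, giving v = √(2×9.8×2.36/1.5) = 5.553 m/s.
The smaller k wins: the uniform sphere, at ≈ 5.75 m/s.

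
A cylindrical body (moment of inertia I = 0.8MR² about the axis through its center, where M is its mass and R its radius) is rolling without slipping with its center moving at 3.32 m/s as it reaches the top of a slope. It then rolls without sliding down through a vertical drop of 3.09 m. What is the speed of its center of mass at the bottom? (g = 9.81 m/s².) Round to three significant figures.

The moment of inertia is 0.8MR², giving k ≡ I/(MR²) = 0.8.
Since it rolls without slipping, ω = v/R and KE = ½Mv² + ½Iω² = ½(1+k)Mv² = (9/10)Mv².
Energy conservation: (9/10)Mv₀² + Mgh = (9/10)Mv², so v² = v₀² + 2gh/(1+k).
v = √(3.32² + 2×9.81×3.09/1.8) = √44.7 ≈ 6.69 m/s.

v ≈ 6.69 m/s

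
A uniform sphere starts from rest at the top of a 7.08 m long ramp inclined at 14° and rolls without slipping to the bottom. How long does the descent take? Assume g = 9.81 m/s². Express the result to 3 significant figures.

Here I = (2/5)MR², so the shape factor k = I/(MR²) = 0.4.
Along the incline Mg sinθ − f = Ma, and torque about the center fR = Iα = kMR²(a/R) gives f = kMa.
Hence a = g sinθ/(1+k) = 9.81×sin14°/1.4 = 1.695 m/s².
With constant a from rest, t = √(2L/a) = √(2·7.08/1.695) ≈ 2.89 s.

t ≈ 2.89 s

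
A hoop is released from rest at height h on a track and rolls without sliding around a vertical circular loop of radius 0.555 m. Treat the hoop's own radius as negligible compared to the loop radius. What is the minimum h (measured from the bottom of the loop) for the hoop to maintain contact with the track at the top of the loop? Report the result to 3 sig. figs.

Here I = MR², so the shape factor k = I/(MR²) = 1.
At the top of the loop, the minimum-contact condition is Mg = Mv_top²/r, so v_top² = gr.
With ω = v/R, the kinetic energy at speed v is ½(1+k)Mv² = Mv².
Energy conservation from release (height h) to the top (height 2r): Mgh = Mg(2r) + M·gr.
Thus h_min = 2r + (1+k)r/2 = r(2 + 2/2) = 0.555 × 3 ≈ 1.67 m.

h_min ≈ 1.67 m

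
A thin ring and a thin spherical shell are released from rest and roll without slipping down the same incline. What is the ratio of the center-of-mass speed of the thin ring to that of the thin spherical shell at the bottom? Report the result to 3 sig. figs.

v_ratio ≈ 0.913

Each satisfies Mgh = ½(1+k)Mv² with k = I/(MR²), so v ∝ 1/√(1+k).
For the thin ring k = 1; for the thin spherical shell k = 2/3.
v₁/v₂ = √((1+k₂)/(1+k₁)) = √(1.667/2) ≈ 0.913.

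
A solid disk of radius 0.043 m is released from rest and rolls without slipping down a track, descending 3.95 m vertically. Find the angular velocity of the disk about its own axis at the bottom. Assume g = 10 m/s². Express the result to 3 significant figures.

ω ≈ 169 rad/s

For this body I = (1/2)MR², i.e. k = I/(MR²) = 0.5.
Rolling without slipping gives ω = v/R, so the total kinetic energy is ½Mv² + ½Iω² = ½(1+k)Mv² = (3/4)Mv².
Energy conservation Mgh = ½(1+k)Mv² gives v = √(2gh/(1+k)) = √(2 × 10 × 3.95 / 1.5) = 7.257 m/s.
The angular speed follows from ω = v/R = 7.257/0.043 ≈ 169 rad/s.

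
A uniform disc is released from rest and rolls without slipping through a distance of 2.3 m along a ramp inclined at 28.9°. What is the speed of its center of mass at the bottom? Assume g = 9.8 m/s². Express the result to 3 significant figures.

The moment of inertia is (1/2)MR², giving k ≡ I/(MR²) = 0.5.
The rolling condition ω = v/R makes the rotational term ½I(v/R)² = ½kMv², so KE_total = ½(1+k)Mv² = (3/4)Mv².
The vertical drop is h = L sinθ = 2.3 × sin28.9° = 1.112 m.
Setting Mgh = (3/4)Mv² gives v = √(2gh/(1+k)) = √(2·9.8·1.112/1.5) ≈ 3.81 m/s.

v ≈ 3.81 m/s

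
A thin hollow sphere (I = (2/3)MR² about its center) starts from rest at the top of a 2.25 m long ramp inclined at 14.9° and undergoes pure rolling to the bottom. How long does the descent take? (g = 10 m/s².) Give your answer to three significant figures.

t ≈ 1.71 s

With I = (2/3)MR², the ratio k = I/(MR²) is 2/3.
Translational: Mg sinθ − f = Ma. Rotational about the CM: fR = Iα = kMRa, so f = kMa.
Hence a = g sinθ/(1+k) = 10×sin14.9°/1.667 = 1.543 m/s².
Starting from rest, L = ½at², so t = √(2L/a) = √(2×2.25/1.543) ≈ 1.71 s.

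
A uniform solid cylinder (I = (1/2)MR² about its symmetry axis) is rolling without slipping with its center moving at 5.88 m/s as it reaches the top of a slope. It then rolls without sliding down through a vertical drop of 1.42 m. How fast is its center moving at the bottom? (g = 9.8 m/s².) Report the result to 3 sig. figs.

v ≈ 7.29 m/s

With I = (1/2)MR², the ratio k = I/(MR²) is 0.5.
The rolling condition ω = v/R makes the rotational term ½I(v/R)² = ½kMv², so KE_total = ½(1+k)Mv² = (3/4)Mv².
Energy conservation: (3/4)Mv₀² + Mgh = (3/4)Mv², so v² = v₀² + 2gh/(1+k).
v = √(5.88² + 2×9.8×1.42/1.5) = √53.13 ≈ 7.29 m/s.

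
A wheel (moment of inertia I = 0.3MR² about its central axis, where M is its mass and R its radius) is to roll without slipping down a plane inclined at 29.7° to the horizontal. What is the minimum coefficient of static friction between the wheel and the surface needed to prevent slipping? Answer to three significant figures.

μ_min ≈ 0.132

The moment of inertia is 0.3MR², giving k ≡ I/(MR²) = 0.3.
Along the incline Mg sinθ − f = Ma, and torque about the center fR = Iα = kMR²(a/R) gives f = kMa.
These give a = g sinθ/(1+k) and the required friction f = kMg sinθ/(1+k).
The normal force is N = Mg cosθ, so μ_min = f/N = k tanθ/(1+k).
μ_min = 0.3 × tan29.7° / 1.3 ≈ 0.132.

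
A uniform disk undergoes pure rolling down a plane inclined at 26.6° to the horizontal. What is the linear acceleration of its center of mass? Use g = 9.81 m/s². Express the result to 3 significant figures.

a ≈ 2.93 m/s²

The moment of inertia is (1/2)MR², giving k ≡ I/(MR²) = 0.5.
Along the incline Mg sinθ − f = Ma, and torque about the center fR = Iα = kMR²(a/R) gives f = kMa.
Eliminating f: Mg sinθ = (1+k)Ma, so a = g sinθ/(1+k) = 9.81 × sin26.6° / 1.5 ≈ 2.93 m/s².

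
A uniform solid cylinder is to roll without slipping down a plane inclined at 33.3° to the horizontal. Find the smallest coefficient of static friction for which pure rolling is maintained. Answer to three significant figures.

Here I = (1/2)MR², so the shape factor k = I/(MR²) = 0.5.
Translational: Mg sinθ − f = Ma. Rotational about the CM: fR = Iα = kMRa, so f = kMa.
These give a = g sinθ/(1+k) and the required friction f = kMg sinθ/(1+k).
With N = Mg cosθ, the no-slip condition f ≤ μN gives μ_min = f/N = k tanθ/(1+k).
μ_min = 0.5 × tan33.3° / 1.5 ≈ 0.219.

μ_min ≈ 0.219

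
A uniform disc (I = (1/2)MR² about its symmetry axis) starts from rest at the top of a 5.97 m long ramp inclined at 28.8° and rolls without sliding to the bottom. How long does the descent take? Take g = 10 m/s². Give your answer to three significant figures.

The moment of inertia is (1/2)MR², giving k ≡ I/(MR²) = 0.5.
Translational: Mg sinθ − f = Ma. Rotational about the CM: fR = Iα = kMRa, so f = kMa.
Hence a = g sinθ/(1+k) = 10×sin28.8°/1.5 = 3.212 m/s².
With constant a from rest, t = √(2L/a) = √(2·5.97/3.212) ≈ 1.93 s.

t ≈ 1.93 s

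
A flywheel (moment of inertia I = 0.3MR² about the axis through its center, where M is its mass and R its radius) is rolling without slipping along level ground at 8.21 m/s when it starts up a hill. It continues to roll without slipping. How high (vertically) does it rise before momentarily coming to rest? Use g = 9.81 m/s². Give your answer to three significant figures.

h ≈ 4.47 m

The moment of inertia is 0.3MR², giving k ≡ I/(MR²) = 0.3.
Pure rolling means v = ωR; then KE = ½Mv² + ½I(v/R)² = ½(1+k)Mv² = (13/20)Mv².
All of this converts to potential energy at the highest point: (13/20)Mv₀² = Mgh.
Thus h = (1+k)v₀²/(2g) = 1.3 × 8.21² / (2 × 9.81) ≈ 4.47 m.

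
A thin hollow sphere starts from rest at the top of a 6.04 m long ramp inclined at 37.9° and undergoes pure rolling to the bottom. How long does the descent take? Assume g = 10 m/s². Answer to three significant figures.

With I = (2/3)MR², the ratio k = I/(MR²) is 2/3.
Translational: Mg sinθ − f = Ma. Rotational about the CM: fR = Iα = kMRa, so f = kMa.
Hence a = g sinθ/(1+k) = 10×sin37.9°/1.667 = 3.686 m/s².
With constant a from rest, t = √(2L/a) = √(2·6.04/3.686) ≈ 1.81 s.

t ≈ 1.81 s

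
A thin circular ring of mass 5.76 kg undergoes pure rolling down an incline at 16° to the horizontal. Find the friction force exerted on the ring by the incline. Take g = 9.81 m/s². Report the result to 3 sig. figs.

f ≈ 7.79 N

The moment of inertia is MR², giving k ≡ I/(MR²) = 1.
Translational: Mg sinθ − f = Ma. Rotational about the CM: fR = Iα = kMRa, so f = kMa.
Combining, a = g sinθ/(1+k) and f = kMa = kMg sinθ/(1+k).
f = 1 × 5.76 × 9.81 × sin16° / 2 ≈ 7.79 N.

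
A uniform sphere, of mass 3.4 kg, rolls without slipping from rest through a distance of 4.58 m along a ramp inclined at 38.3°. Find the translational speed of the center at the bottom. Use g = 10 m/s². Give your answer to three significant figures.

Here I = (2/5)MR², so the shape factor k = I/(MR²) = 0.4.
The rolling condition ω = v/R makes the rotational term ½I(v/R)² = ½kMv², so KE_total = ½(1+k)Mv² = (7/10)Mv².
The vertical drop is h = L sinθ = 4.58 × sin38.3° = 2.839 m.
Setting Mgh = (7/10)Mv² gives v = √(2gh/(1+k)) = √(2·10·2.839/1.4) ≈ 6.37 m/s.

v ≈ 6.37 m/s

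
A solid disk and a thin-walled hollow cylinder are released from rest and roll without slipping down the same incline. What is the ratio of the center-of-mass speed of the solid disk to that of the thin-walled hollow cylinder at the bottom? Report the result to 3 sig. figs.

Each satisfies Mgh = ½(1+k)Mv² with k = I/(MR²), so v ∝ 1/√(1+k).
For the solid disk k = 0.5; for the thin-walled hollow cylinder k = 1.
v₁/v₂ = √((1+k₂)/(1+k₁)) = √(2/1.5) ≈ 1.15.

v_ratio ≈ 1.15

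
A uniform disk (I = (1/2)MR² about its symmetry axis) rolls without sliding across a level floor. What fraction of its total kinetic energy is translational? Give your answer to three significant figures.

With I = (1/2)MR², the ratio k = I/(MR²) is 0.5.
Since ω = v/R, the translational part is ½Mv² and the rotational part is ½I(v/R)² = ½kMv²; the total is ½(1+k)Mv².
The translational fraction is therefore 1/(1+k) = 1/1.5 ≈ 0.667.

fraction ≈ 0.667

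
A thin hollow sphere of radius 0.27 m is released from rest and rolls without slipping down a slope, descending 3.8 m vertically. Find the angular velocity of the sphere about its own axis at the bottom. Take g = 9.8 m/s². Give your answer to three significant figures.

Here I = (2/3)MR², so the shape factor k = I/(MR²) = 2/3.
The rolling condition ω = v/R makes the rotational term ½I(v/R)² = ½kMv², so KE_total = ½(1+k)Mv² = (5/6)Mv².
Energy conservation Mgh = ½(1+k)Mv² gives v = √(2gh/(1+k)) = √(2 × 9.8 × 3.8 / 1.667) = 6.685 m/s.
The angular speed follows from ω = v/R = 6.685/0.27 ≈ 24.8 rad/s.

ω ≈ 24.8 rad/s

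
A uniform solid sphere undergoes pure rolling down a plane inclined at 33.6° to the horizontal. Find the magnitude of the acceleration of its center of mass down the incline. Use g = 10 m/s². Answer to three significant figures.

The moment of inertia is (2/5)MR², giving k ≡ I/(MR²) = 0.4.
Translational: Mg sinθ − f = Ma. Rotational about the CM: fR = Iα = kMRa, so f = kMa.
Eliminating f: Mg sinθ = (1+k)Ma, so a = g sinθ/(1+k) = 10 × sin33.6° / 1.4 ≈ 3.95 m/s².

a ≈ 3.95 m/s²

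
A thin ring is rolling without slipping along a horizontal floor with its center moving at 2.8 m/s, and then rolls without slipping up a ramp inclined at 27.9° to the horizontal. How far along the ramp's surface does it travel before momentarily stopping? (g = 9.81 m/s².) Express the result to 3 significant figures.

Here I = MR², so the shape factor k = I/(MR²) = 1.
Pure rolling means v = ωR; then KE = ½Mv² + ½I(v/R)² = ½(1+k)Mv² = Mv².
Setting this equal to Mgh gives the vertical rise h = (1+k)v₀²/(2g) = 2×2.8²/(2×9.81) = 0.7992 m.
Along the incline, d = h/sinθ = 0.7992/sin27.9° ≈ 1.71 m.

d ≈ 1.71 m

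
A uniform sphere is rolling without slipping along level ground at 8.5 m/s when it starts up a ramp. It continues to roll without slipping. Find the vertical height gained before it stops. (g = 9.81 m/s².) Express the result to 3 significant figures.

h ≈ 5.16 m

Here I = (2/5)MR², so the shape factor k = I/(MR²) = 0.4.
Rolling without slipping gives ω = v/R, so the total kinetic energy is ½Mv² + ½Iω² = ½(1+k)Mv² = (7/10)Mv².
All of this converts to potential energy at the highest point: (7/10)Mv₀² = Mgh.
Thus h = (1+k)v₀²/(2g) = 1.4 × 8.5² / (2 × 9.81) ≈ 5.16 m.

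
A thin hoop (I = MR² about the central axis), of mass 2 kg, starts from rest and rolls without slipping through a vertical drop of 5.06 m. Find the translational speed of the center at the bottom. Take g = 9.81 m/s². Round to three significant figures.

With I = MR², the ratio k = I/(MR²) is 1.
The rolling condition ω = v/R makes the rotational term ½I(v/R)² = ½kMv², so KE_total = ½(1+k)Mv² = Mv².
Setting Mgh = Mv² gives v = √(2gh/(1+k)) = √(2·9.81·5.06/2) ≈ 7.05 m/s.

v ≈ 7.05 m/s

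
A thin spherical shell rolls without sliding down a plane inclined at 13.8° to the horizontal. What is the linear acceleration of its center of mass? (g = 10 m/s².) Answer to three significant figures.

The moment of inertia is (2/3)MR², giving k ≡ I/(MR²) = 2/3.
Along the incline Mg sinθ − f = Ma, and torque about the center fR = Iα = kMR²(a/R) gives f = kMa.
Eliminating f: Mg sinθ = (1+k)Ma, so a = g sinθ/(1+k) = 10 × sin13.8° / 1.667 ≈ 1.43 m/s².

a ≈ 1.43 m/s²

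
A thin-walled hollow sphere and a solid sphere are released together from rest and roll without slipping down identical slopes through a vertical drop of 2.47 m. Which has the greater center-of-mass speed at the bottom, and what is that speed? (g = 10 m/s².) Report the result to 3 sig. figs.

the solid sphere, at v ≈ 5.94 m/s

For rolling without slipping, Mgh = ½(1+k)Mv² where k = I/(MR²), so v = √(2gh/(1+k)).
Thin-walled hollow sphere: k = 2/3, giving v = √(2×10×2.47/1.667) = 5.444 m/s.
Solid sphere: k = 0.4, giving v = √(2×10×2.47/1.4) = 5.94 m/s.
The smaller k wins: the solid sphere, at ≈ 5.94 m/s.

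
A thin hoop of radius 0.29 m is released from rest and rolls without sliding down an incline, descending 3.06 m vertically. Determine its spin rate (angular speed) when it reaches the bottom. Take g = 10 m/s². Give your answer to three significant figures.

ω ≈ 19.1 rad/s

Here I = MR², so the shape factor k = I/(MR²) = 1.
Rolling without slipping gives ω = v/R, so the total kinetic energy is ½Mv² + ½Iω² = ½(1+k)Mv² = Mv².
Energy conservation Mgh = ½(1+k)Mv² gives v = √(2gh/(1+k)) = √(2 × 10 × 3.06 / 2) = 5.532 m/s.
The angular speed follows from ω = v/R = 5.532/0.29 ≈ 19.1 rad/s.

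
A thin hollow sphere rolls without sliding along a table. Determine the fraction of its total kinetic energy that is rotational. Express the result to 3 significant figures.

fraction ≈ 0.400

Here I = (2/3)MR², so the shape factor k = I/(MR²) = 2/3.
With ω = v/R, KE_trans = ½Mv² and KE_rot = ½Iω² = ½kMv², so KE_total = ½(1+k)Mv².
The rotational fraction is therefore k/(1+k) = (2/3)/1.667 ≈ 0.400.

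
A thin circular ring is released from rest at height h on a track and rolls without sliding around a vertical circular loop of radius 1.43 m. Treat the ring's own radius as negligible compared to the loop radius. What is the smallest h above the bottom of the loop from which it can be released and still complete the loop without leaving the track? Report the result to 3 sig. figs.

h_min ≈ 4.29 m

For this body I = MR², i.e. k = I/(MR²) = 1.
At the top of the loop, the minimum-contact condition is Mg = Mv_top²/r, so v_top² = gr.
With ω = v/R, the kinetic energy at speed v is ½(1+k)Mv² = Mv².
Energy conservation from release (height h) to the top (height 2r): Mgh = Mg(2r) + M·gr.
Thus h_min = 2r + (1+k)r/2 = r(2 + 2/2) = 1.43 × 3 ≈ 4.29 m.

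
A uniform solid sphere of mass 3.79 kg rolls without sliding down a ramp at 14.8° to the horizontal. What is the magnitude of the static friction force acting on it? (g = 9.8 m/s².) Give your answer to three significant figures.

With I = (2/5)MR², the ratio k = I/(MR²) is 0.4.
Newton's second law down the slope: Mg sinθ − f = Ma. The torque equation fR = Iα (with α = a/R) gives f = kMa.
Combining, a = g sinθ/(1+k) and f = kMa = kMg sinθ/(1+k).
f = 0.4 × 3.79 × 9.8 × sin14.8° / 1.4 ≈ 2.71 N.

f ≈ 2.71 N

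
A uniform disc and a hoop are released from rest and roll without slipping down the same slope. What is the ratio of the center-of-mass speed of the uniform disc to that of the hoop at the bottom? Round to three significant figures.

v_ratio ≈ 1.15

Each satisfies Mgh = ½(1+k)Mv² with k = I/(MR²), so v ∝ 1/√(1+k).
For the uniform disc k = 0.5; for the hoop k = 1.
v₁/v₂ = √((1+k₂)/(1+k₁)) = √(2/1.5) ≈ 1.15.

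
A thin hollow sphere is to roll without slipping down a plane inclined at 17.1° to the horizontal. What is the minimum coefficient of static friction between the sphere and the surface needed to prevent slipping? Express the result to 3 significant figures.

The moment of inertia is (2/3)MR², giving k ≡ I/(MR²) = 2/3.
Along the incline Mg sinθ − f = Ma, and torque about the center fR = Iα = kMR²(a/R) gives f = kMa.
These give a = g sinθ/(1+k) and the required friction f = kMg sinθ/(1+k).
The normal force is N = Mg cosθ, so μ_min = f/N = k tanθ/(1+k).
μ_min = (2/3) × tan17.1° / 1.667 ≈ 0.123.

μ_min ≈ 0.123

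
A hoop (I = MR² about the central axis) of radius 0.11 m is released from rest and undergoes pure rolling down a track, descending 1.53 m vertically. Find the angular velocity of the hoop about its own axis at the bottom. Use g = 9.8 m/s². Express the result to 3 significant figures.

Here I = MR², so the shape factor k = I/(MR²) = 1.
Since it rolls without slipping, ω = v/R and KE = ½Mv² + ½Iω² = ½(1+k)Mv² = Mv².
Energy conservation Mgh = ½(1+k)Mv² gives v = √(2gh/(1+k)) = √(2 × 9.8 × 1.53 / 2) = 3.872 m/s.
The angular speed follows from ω = v/R = 3.872/0.11 ≈ 35.2 rad/s.

ω ≈ 35.2 rad/s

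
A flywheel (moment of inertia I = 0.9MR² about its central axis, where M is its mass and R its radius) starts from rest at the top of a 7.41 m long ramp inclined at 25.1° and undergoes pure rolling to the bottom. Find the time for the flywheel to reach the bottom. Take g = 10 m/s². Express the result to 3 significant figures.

t ≈ 2.58 s

With I = 0.9MR², the ratio k = I/(MR²) is 0.9.
Newton's second law down the slope: Mg sinθ − f = Ma. The torque equation fR = Iα (with α = a/R) gives f = kMa.
Hence a = g sinθ/(1+k) = 10×sin25.1°/1.9 = 2.233 m/s².
Starting from rest, L = ½at², so t = √(2L/a) = √(2×7.41/2.233) ≈ 2.58 s.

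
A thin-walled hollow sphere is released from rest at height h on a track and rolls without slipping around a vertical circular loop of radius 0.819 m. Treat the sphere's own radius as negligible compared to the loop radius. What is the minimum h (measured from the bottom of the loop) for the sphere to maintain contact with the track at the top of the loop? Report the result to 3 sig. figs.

With I = (2/3)MR², the ratio k = I/(MR²) is 2/3.
At the top of the loop, the minimum-contact condition is Mg = Mv_top²/r, so v_top² = gr.
With ω = v/R, the kinetic energy at speed v is ½(1+k)Mv² = (5/6)Mv².
Energy conservation from release (height h) to the top (height 2r): Mgh = Mg(2r) + (5/6)M·gr.
Thus h_min = 2r + (1+k)r/2 = r(2 + 1.667/2) = 0.819 × 2.833 ≈ 2.32 m.

h_min ≈ 2.32 m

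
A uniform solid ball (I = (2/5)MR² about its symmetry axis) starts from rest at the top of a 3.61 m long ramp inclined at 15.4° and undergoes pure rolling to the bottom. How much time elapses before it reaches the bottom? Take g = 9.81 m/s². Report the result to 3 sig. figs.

t ≈ 1.97 s

With I = (2/5)MR², the ratio k = I/(MR²) is 0.4.
Translational: Mg sinθ − f = Ma. Rotational about the CM: fR = Iα = kMRa, so f = kMa.
Hence a = g sinθ/(1+k) = 9.81×sin15.4°/1.4 = 1.861 m/s².
With constant a from rest, t = √(2L/a) = √(2·3.61/1.861) ≈ 1.97 s.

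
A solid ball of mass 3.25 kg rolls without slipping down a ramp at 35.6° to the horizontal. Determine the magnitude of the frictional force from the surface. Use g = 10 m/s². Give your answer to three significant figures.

f ≈ 5.41 N

For this body I = (2/5)MR², i.e. k = I/(MR²) = 0.4.
Newton's second law down the slope: Mg sinθ − f = Ma. The torque equation fR = Iα (with α = a/R) gives f = kMa.
Combining, a = g sinθ/(1+k) and f = kMa = kMg sinθ/(1+k).
f = 0.4 × 3.25 × 10 × sin35.6° / 1.4 ≈ 5.41 N.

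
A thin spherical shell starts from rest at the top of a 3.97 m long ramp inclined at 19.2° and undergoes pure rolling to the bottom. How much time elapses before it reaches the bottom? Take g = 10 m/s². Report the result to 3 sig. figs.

t ≈ 2.01 s

For this body I = (2/3)MR², i.e. k = I/(MR²) = 2/3.
Translational: Mg sinθ − f = Ma. Rotational about the CM: fR = Iα = kMRa, so f = kMa.
Hence a = g sinθ/(1+k) = 10×sin19.2°/1.667 = 1.973 m/s².
With constant a from rest, t = √(2L/a) = √(2·3.97/1.973) ≈ 2.01 s.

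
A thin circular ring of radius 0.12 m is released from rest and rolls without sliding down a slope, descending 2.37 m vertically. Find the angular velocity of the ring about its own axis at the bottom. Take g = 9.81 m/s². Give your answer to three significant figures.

For this body I = MR², i.e. k = I/(MR²) = 1.
Pure rolling means v = ωR; then KE = ½Mv² + ½I(v/R)² = ½(1+k)Mv² = Mv².
Energy conservation Mgh = ½(1+k)Mv² gives v = √(2gh/(1+k)) = √(2 × 9.81 × 2.37 / 2) = 4.822 m/s.
Then ω = v/R = 4.822 / 0.12 ≈ 40.2 rad/s.

ω ≈ 40.2 rad/s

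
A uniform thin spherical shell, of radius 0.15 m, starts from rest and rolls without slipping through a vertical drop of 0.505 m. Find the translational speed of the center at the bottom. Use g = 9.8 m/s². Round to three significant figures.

v ≈ 2.44 m/s

Here I = (2/3)MR², so the shape factor k = I/(MR²) = 2/3.
The rolling condition ω = v/R makes the rotational term ½I(v/R)² = ½kMv², so KE_total = ½(1+k)Mv² = (5/6)Mv².
Energy conservation: Mgh = (5/6)Mv², so v = √(2gh/(1+k)) = √(2 × 9.8 × 0.505 / 1.667) ≈ 2.44 m/s.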